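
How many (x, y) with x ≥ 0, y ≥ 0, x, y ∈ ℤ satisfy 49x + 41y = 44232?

22

gcd(49, 41):
  49 = 1*41 + 8
  41 = 5*8 + 1
  8 = 8*1
so gcd(49, 41) = 1.
Back-substitute for Bézout coefficients:
  1 = 41 - 5*8
  ... = 49*(-5) + 41*(6)
Scale by 44232: one solution is (-221160, 265392). Reduce x mod 41: (35, 1037).
General: x = 35 + 41t, y = 1037 - 49t.
x ≥ 0 ⇒ t ≥ 0; y ≥ 0 ⇒ t ≤ 21. So t ∈ [0, 21]: 22 solutions.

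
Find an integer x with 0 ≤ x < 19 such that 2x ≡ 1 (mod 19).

gcd(19, 2):
  19 = 9*2 + 1
  2 = 2*1
so gcd(19, 2) = 1.
Back-substitute for Bézout coefficients:
  1 = 19 - 9*2
  ... = 2*(-9) + 19*(1)
So 2*-9 ≡ 1 (mod 19), and -9 mod 19 = 10.

10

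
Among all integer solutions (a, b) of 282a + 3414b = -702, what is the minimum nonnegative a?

167

gcd(3414, 282) = 6  (3414 = 12·282 + 30, 282 = 9·30 + 12, 30 = 2·12 + 6, 12 = 2·6).
6 divides -702, so solutions exist.
Back-substituting, 282·(-230) + 3414·(19) = 6.
Scale by -702/6 = -117: (a₀, b₀) = (26910, -2223).
General solution: a = 26910 + 569t, b = -2223 - 47t for integer t.
a ≥ 0: smallest is 26910 mod 569 = 167 (at t = -47), with b = -14.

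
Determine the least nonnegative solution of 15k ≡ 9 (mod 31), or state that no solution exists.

13

gcd(31, 15):
  31 = 2·15 + 1
  15 = 15·1
so gcd(31, 15) = 1.
1 divides 9, so solutions exist.
Back-substitute for Bézout coefficients:
  1 = 31 - 2·15
  ... = 15·(-2) + 31·(1)
So 15·(-2) ≡ 1 (mod 31); multiply by 9: k ≡ -18 (mod 31).
Smallest nonnegative: k = -18 mod 31 = 13.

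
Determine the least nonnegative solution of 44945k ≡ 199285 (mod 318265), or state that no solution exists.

29526

gcd(318265, 44945) = 5.
5 divides 199285, so solutions exist.
By Bézout, 44945*(-4447) + 318265*(628) = 5.
So 44945*(-4447) ≡ 5 (mod 318265); multiply by 39857: k ≡ -177244079 (mod 63653).
Smallest nonnegative: k = -177244079 mod 63653 = 29526.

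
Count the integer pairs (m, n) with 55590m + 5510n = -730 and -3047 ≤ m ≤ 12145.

gcd(55590, 5510):
  55590 = 10*5510 + 490
  5510 = 11*490 + 120
  490 = 4*120 + 10
  120 = 12*10
so gcd(55590, 5510) = 10.
Back-substitute for Bézout coefficients:
  10 = 490 - 4*120
  ... = 55590*(45) + 5510*(-454)
Scale by -73: particular solution (-3285, 33142); reduce m mod 551: (21, -212).
General solution: m = 21 + 551t, n = -212 - 5559t for integer t.
-3047 ≤ 21 + 551t ≤ 12145 gives t ∈ [-5, 22], which is 28 values.

28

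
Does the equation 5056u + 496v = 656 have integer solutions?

yes

gcd(5056, 496):
  5056 = 10×496 + 96
  496 = 5×96 + 16
  96 = 6×16
so gcd(5056, 496) = 16.
16 divides 656, so integer solutions exist.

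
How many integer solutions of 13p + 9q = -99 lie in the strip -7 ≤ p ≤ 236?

gcd(13, 9) = 1.
By Bézout, 13·(-2) + 9·(3) = 1.
Particular solution: (0, -11).
General solution: p = 0 + 9t, q = -11 - 13t for integer t.
-7 ≤ 0 + 9t ≤ 236 gives t ∈ [0, 26], which is 27 values.

27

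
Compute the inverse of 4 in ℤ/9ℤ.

7

gcd(9, 4) = 1.
By Bézout, 4×(-2) + 9×(1) = 1.
So 4×-2 ≡ 1 (mod 9), and -2 mod 9 = 7.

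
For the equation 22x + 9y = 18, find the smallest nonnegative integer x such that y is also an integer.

gcd(22, 9):
  22 = 2×9 + 4
  9 = 2×4 + 1
  4 = 4×1
so gcd(22, 9) = 1.
1 divides 18, so solutions exist.
Back-substitute for Bézout coefficients:
  1 = 9 - 2×4
  ... = 22×(-2) + 9×(5)
Scale by 18/1 = 18: (x₀, y₀) = (-36, 90).
General solution: x = -36 + 9t, y = 90 - 22t for integer t.
x ≥ 0: smallest is -36 mod 9 = 0 (at t = 4), with y = 2.

0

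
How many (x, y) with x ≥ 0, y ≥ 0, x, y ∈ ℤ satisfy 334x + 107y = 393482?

gcd(334, 107):
  334 = 3·107 + 13
  107 = 8·13 + 3
  13 = 4·3 + 1
  3 = 3·1
so gcd(334, 107) = 1.
Back-substitute for Bézout coefficients:
  1 = 13 - 4·3
  ... = 334·(33) + 107·(-103)
Scale by 393482: one solution is (12984906, -40528646). Reduce x mod 107: (28, 3590).
General: x = 28 + 107t, y = 3590 - 334t.
x ≥ 0 ⇒ t ≥ 0; y ≥ 0 ⇒ t ≤ 10. So t ∈ [0, 10]: 11 solutions.

11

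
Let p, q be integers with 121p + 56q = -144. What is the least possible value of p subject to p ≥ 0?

gcd(121, 56):
  121 = 2*56 + 9
  56 = 6*9 + 2
  9 = 4*2 + 1
  2 = 2*1
so gcd(121, 56) = 1.
1 divides -144, so solutions exist.
Back-substitute for Bézout coefficients:
  1 = 9 - 4*2
  ... = 121*(25) + 56*(-54)
Scale by -144/1 = -144: (p₀, q₀) = (-3600, 7776).
General solution: p = -3600 + 56t, q = 7776 - 121t for integer t.
p ≥ 0: smallest is -3600 mod 56 = 40 (at t = 65), with q = -89.

40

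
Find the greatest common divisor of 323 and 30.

gcd(323, 30):
  323 = 10*30 + 23
  30 = 1*23 + 7
  23 = 3*7 + 2
  7 = 3*2 + 1
  2 = 2*1
so gcd(323, 30) = 1.

1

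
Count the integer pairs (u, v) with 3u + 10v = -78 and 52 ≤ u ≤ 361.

31

gcd(10, 3):
  10 = 3·3 + 1
  3 = 3·1
so gcd(10, 3) = 1.
Back-substitute for Bézout coefficients:
  1 = 10 - 3·3
  ... = 3·(-3) + 10·(1)
Scale by -78: particular solution (234, -78); reduce u mod 10: (4, -9).
General solution: u = 4 + 10t, v = -9 - 3t for integer t.
52 ≤ 4 + 10t ≤ 361 gives t ∈ [5, 35], which is 31 values.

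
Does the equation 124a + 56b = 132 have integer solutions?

yes

gcd(124, 56) = 4  (124 = 2*56 + 12, 56 = 4*12 + 8, 12 = 1*8 + 4, 8 = 2*4).
4 divides 132, so integer solutions exist.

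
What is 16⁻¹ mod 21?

gcd(21, 16) = 1.
By Bézout, 16·(4) + 21·(-3) = 1.
So 16·4 ≡ 1 (mod 21), and 4 mod 21 = 4.

4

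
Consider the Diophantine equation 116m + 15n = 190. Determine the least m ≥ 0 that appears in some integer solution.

5

gcd(116, 15) = 1  (116 = 7×15 + 11, 15 = 1×11 + 4, 11 = 2×4 + 3, 4 = 1×3 + 1, 3 = 3×1).
1 divides 190, so solutions exist.
Back-substituting, 116×(-4) + 15×(31) = 1.
Scale by 190/1 = 190: (m₀, n₀) = (-760, 5890).
General solution: m = -760 + 15t, n = 5890 - 116t for integer t.
m ≥ 0: smallest is -760 mod 15 = 5 (at t = 51), with n = -26.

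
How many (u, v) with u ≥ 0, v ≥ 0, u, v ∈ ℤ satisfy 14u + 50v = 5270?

gcd(50, 14) = 2.
By Bézout, 14·(-7) + 50·(2) = 2.
One solution: (5, 104).
General: u = 5 + 25t, v = 104 - 7t.
u ≥ 0 ⇒ t ≥ 0; v ≥ 0 ⇒ t ≤ 14. So t ∈ [0, 14]: 15 solutions.

15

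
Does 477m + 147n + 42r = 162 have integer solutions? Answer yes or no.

yes

gcd(477, 147) = 3  (477 = 3×147 + 36, 147 = 4×36 + 3, 36 = 12×3).
gcd(3, 42) = 3.
3 divides 162, so integer solutions exist.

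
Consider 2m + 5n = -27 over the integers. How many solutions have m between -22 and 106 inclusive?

gcd(5, 2):
  5 = 2×2 + 1
  2 = 2×1
so gcd(5, 2) = 1.
Back-substitute for Bézout coefficients:
  1 = 5 - 2×2
  ... = 2×(-2) + 5×(1)
Scale by -27: particular solution (54, -27); reduce m mod 5: (4, -7).
General solution: m = 4 + 5t, n = -7 - 2t for integer t.
-22 ≤ 4 + 5t ≤ 106 gives t ∈ [-5, 20], which is 26 values.

26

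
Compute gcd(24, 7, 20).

gcd(24, 7) = 1.
gcd(1, 20) = 1.

1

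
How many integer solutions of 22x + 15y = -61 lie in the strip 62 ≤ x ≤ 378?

gcd(22, 15) = 1  (22 = 1*15 + 7, 15 = 2*7 + 1, 7 = 7*1).
Back-substituting, 22*(-2) + 15*(3) = 1.
Scale by -61: particular solution (122, -183); reduce x mod 15: (2, -7).
General solution: x = 2 + 15t, y = -7 - 22t for integer t.
62 ≤ 2 + 15t ≤ 378 gives t ∈ [4, 25], which is 22 values.

22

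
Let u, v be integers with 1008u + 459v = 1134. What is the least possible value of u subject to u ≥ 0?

gcd(1008, 459):
  1008 = 2·459 + 90
  459 = 5·90 + 9
  90 = 10·9
so gcd(1008, 459) = 9.
9 divides 1134, so solutions exist.
Back-substitute for Bézout coefficients:
  9 = 459 - 5·90
  ... = 1008·(-5) + 459·(11)
Scale by 1134/9 = 126: (u₀, v₀) = (-630, 1386).
General solution: u = -630 + 51t, v = 1386 - 112t for integer t.
u ≥ 0: smallest is -630 mod 51 = 33 (at t = 13), with v = -70.

33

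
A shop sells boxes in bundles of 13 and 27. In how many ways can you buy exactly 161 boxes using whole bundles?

Need nonnegative integers with 13j + 27k = 161.
gcd(13, 27) = 1, and 13·(-2) + 27·(1) = 1.
So (j₀, k₀) = (-322, 161); general j = -322 + 27t, k = 161 - 13t.
j ≥ 0 ⇒ t ≥ 12; k ≥ 0 ⇒ t ≤ 12. That's 1 value of t.

1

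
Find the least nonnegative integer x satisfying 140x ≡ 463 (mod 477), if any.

gcd(477, 140) = 1.
1 divides 463, so solutions exist.
By Bézout, 140×(92) + 477×(-27) = 1.
So 140×(92) ≡ 1 (mod 477); multiply by 463: x ≡ 42596 (mod 477).
Smallest nonnegative: x = 42596 mod 477 = 143.

143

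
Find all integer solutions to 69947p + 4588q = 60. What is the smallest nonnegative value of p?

gcd(69947, 4588):
  69947 = 15·4588 + 1127
  4588 = 4·1127 + 80
  1127 = 14·80 + 7
  80 = 11·7 + 3
  7 = 2·3 + 1
  3 = 3·1
so gcd(69947, 4588) = 1.
1 divides 60, so solutions exist.
Back-substitute for Bézout coefficients:
  1 = 7 - 2·3
  ... = 69947·(1319) + 4588·(-20109)
Scale by 60/1 = 60: (p₀, q₀) = (79140, -1206540).
General solution: p = 79140 + 4588t, q = -1206540 - 69947t for integer t.
p ≥ 0: smallest is 79140 mod 4588 = 1144 (at t = -17), with q = -17441.

1144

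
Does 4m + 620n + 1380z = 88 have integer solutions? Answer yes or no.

yes

gcd(620, 4) = 4  (620 = 155·4).
gcd(4, 1380) = 4.
4 divides 88, so integer solutions exist.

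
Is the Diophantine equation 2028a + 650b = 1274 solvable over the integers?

yes

gcd(2028, 650) = 26  (2028 = 3×650 + 78, 650 = 8×78 + 26, 78 = 3×26).
26 divides 1274, so integer solutions exist.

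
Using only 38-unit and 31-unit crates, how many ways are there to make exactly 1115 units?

1

Need nonnegative integers with 38j + 31k = 1115.
gcd(38, 31) = 1, and 38·(9) + 31·(-11) = 1.
So (j₀, k₀) = (10035, -12265); general j = 10035 + 31t, k = -12265 - 38t.
j ≥ 0 ⇒ t ≥ -323; k ≥ 0 ⇒ t ≤ -323. That's 1 value of t.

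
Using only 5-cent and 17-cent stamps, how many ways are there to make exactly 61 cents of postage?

Need nonnegative integers with 5j + 17k = 61.
gcd(5, 17) = 1, and 5·(7) + 17·(-2) = 1.
So (j₀, k₀) = (427, -122); general j = 427 + 17t, k = -122 - 5t.
j ≥ 0 ⇒ t ≥ -25; k ≥ 0 ⇒ t ≤ -25. That's 1 value of t.

1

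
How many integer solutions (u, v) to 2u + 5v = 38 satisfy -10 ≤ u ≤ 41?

gcd(5, 2) = 1.
By Bézout, 2×(-2) + 5×(1) = 1.
Particular solution: (4, 6).
General solution: u = 4 + 5t, v = 6 - 2t for integer t.
-10 ≤ 4 + 5t ≤ 41 gives t ∈ [-2, 7], which is 10 values.

10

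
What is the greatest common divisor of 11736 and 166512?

gcd(166512, 11736) = 24  (166512 = 14·11736 + 2208, 11736 = 5·2208 + 696, 2208 = 3·696 + 120, 696 = 5·120 + 96, 120 = 1·96 + 24, 96 = 4·24).

24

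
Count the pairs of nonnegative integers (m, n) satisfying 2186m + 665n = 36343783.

25

gcd(2186, 665) = 1.
By Bézout, 2186*(-94) + 665*(309) = 1.
One solution: (203, 53985).
General: m = 203 + 665t, n = 53985 - 2186t.
m ≥ 0 ⇒ t ≥ 0; n ≥ 0 ⇒ t ≤ 24. So t ∈ [0, 24]: 25 solutions.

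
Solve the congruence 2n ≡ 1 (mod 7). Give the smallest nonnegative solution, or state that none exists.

4

gcd(7, 2) = 1.
1 divides 1, so solutions exist.
By Bézout, 2×(-3) + 7×(1) = 1.
So 2×(-3) ≡ 1 (mod 7); multiply by 1: n ≡ -3 (mod 7).
Smallest nonnegative: n = -3 mod 7 = 4.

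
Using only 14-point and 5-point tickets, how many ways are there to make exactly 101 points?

Need nonnegative integers with 14j + 5k = 101.
gcd(14, 5) = 1, and 14·(-1) + 5·(3) = 1.
So (j₀, k₀) = (-101, 303); general j = -101 + 5t, k = 303 - 14t.
j ≥ 0 ⇒ t ≥ 21; k ≥ 0 ⇒ t ≤ 21. That's 1 value of t.

1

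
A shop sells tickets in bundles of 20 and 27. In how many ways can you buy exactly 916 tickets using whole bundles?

Need nonnegative integers with 20j + 27k = 916.
gcd(20, 27) = 1, and 20·(-4) + 27·(3) = 1.
So (j₀, k₀) = (-3664, 2748); general j = -3664 + 27t, k = 2748 - 20t.
j ≥ 0 ⇒ t ≥ 136; k ≥ 0 ⇒ t ≤ 137. That's 2 values of t.

2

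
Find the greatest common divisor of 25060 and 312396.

28

gcd(312396, 25060) = 28  (312396 = 12*25060 + 11676, 25060 = 2*11676 + 1708, 11676 = 6*1708 + 1428, 1708 = 1*1428 + 280, 1428 = 5*280 + 28, 280 = 10*28).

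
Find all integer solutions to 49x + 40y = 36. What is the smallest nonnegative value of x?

gcd(49, 40) = 1.
1 divides 36, so solutions exist.
By Bézout, 49*(9) + 40*(-11) = 1.
Scale by 36/1 = 36: (x₀, y₀) = (324, -396).
General solution: x = 324 + 40t, y = -396 - 49t for integer t.
x ≥ 0: smallest is 324 mod 40 = 4 (at t = -8), with y = -4.

4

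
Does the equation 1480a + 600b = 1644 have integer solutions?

no

gcd(1480, 600):
  1480 = 2*600 + 280
  600 = 2*280 + 40
  280 = 7*40
so gcd(1480, 600) = 40.
40 does not divide 1644 (remainder 4), so no integer solutions.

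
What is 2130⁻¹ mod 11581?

gcd(11581, 2130) = 1  (11581 = 5×2130 + 931, 2130 = 2×931 + 268, 931 = 3×268 + 127, 268 = 2×127 + 14, 127 = 9×14 + 1, 14 = 14×1).
Back-substituting, 2130×(-821) + 11581×(151) = 1.
So 2130×-821 ≡ 1 (mod 11581), and -821 mod 11581 = 10760.

10760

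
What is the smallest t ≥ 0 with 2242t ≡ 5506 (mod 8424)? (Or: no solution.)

gcd(8424, 2242) = 2  (8424 = 3·2242 + 1698, 2242 = 1·1698 + 544, 1698 = 3·544 + 66, 544 = 8·66 + 16, 66 = 4·16 + 2, 16 = 8·2).
2 divides 5506, so solutions exist.
Back-substituting, 2242·(-511) + 8424·(136) = 2.
So 2242·(-511) ≡ 2 (mod 8424); multiply by 2753: t ≡ -1406783 (mod 4212).
Smallest nonnegative: t = -1406783 mod 4212 = 25.

25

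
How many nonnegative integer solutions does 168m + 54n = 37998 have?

gcd(168, 54):
  168 = 3*54 + 6
  54 = 9*6
so gcd(168, 54) = 6.
Back-substitute for Bézout coefficients:
  6 = 168 - 3*54
  ... = 168*(1) + 54*(-3)
Scale by 6333: one solution is (6333, -18999). Reduce m mod 9: (6, 685).
General: m = 6 + 9t, n = 685 - 28t.
m ≥ 0 ⇒ t ≥ 0; n ≥ 0 ⇒ t ≤ 24. So t ∈ [0, 24]: 25 solutions.

25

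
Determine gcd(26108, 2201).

gcd(26108, 2201):
  26108 = 11×2201 + 1897
  2201 = 1×1897 + 304
  1897 = 6×304 + 73
  304 = 4×73 + 12
  73 = 6×12 + 1
  12 = 12×1
so gcd(26108, 2201) = 1.

1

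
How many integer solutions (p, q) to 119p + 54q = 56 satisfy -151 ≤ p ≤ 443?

gcd(119, 54):
  119 = 2*54 + 11
  54 = 4*11 + 10
  11 = 1*10 + 1
  10 = 10*1
so gcd(119, 54) = 1.
Back-substitute for Bézout coefficients:
  1 = 11 - 1*10
  ... = 119*(5) + 54*(-11)
Scale by 56: particular solution (280, -616); reduce p mod 54: (10, -21).
General solution: p = 10 + 54t, q = -21 - 119t for integer t.
-151 ≤ 10 + 54t ≤ 443 gives t ∈ [-2, 8], which is 11 values.

11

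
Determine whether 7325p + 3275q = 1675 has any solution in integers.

gcd(7325, 3275):
  7325 = 2*3275 + 775
  3275 = 4*775 + 175
  775 = 4*175 + 75
  175 = 2*75 + 25
  75 = 3*25
so gcd(7325, 3275) = 25.
25 divides 1675, so integer solutions exist.

yes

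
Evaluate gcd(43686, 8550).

18

gcd(43686, 8550) = 18  (43686 = 5*8550 + 936, 8550 = 9*936 + 126, 936 = 7*126 + 54, 126 = 2*54 + 18, 54 = 3*18).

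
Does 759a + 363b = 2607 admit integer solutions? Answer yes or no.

gcd(759, 363) = 33  (759 = 2·363 + 33, 363 = 11·33).
33 divides 2607, so integer solutions exist.

yes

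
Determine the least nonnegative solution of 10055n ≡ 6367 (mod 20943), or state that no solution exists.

gcd(20943, 10055):
  20943 = 2·10055 + 833
  10055 = 12·833 + 59
  833 = 14·59 + 7
  59 = 8·7 + 3
  7 = 2·3 + 1
  3 = 3·1
so gcd(20943, 10055) = 1.
1 divides 6367, so solutions exist.
Back-substitute for Bézout coefficients:
  1 = 7 - 2·3
  ... = 10055·(-6034) + 20943·(2897)
So 10055·(-6034) ≡ 1 (mod 20943); multiply by 6367: n ≡ -38418478 (mod 20943).
Smallest nonnegative: n = -38418478 mod 20943 = 11927.

11927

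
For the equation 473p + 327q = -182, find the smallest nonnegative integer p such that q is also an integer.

gcd(473, 327) = 1  (473 = 1*327 + 146, 327 = 2*146 + 35, 146 = 4*35 + 6, 35 = 5*6 + 5, 6 = 1*5 + 1, 5 = 5*1).
1 divides -182, so solutions exist.
Back-substituting, 473*(56) + 327*(-81) = 1.
Scale by -182/1 = -182: (p₀, q₀) = (-10192, 14742).
General solution: p = -10192 + 327t, q = 14742 - 473t for integer t.
p ≥ 0: smallest is -10192 mod 327 = 272 (at t = 32), with q = -394.

272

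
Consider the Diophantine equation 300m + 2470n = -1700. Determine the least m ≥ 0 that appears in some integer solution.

159

gcd(2470, 300) = 10  (2470 = 8×300 + 70, 300 = 4×70 + 20, 70 = 3×20 + 10, 20 = 2×10).
10 divides -1700, so solutions exist.
Back-substituting, 300×(-107) + 2470×(13) = 10.
Scale by -1700/10 = -170: (m₀, n₀) = (18190, -2210).
General solution: m = 18190 + 247t, n = -2210 - 30t for integer t.
m ≥ 0: smallest is 18190 mod 247 = 159 (at t = -73), with n = -20.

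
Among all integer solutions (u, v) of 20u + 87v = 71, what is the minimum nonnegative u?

34

gcd(87, 20):
  87 = 4*20 + 7
  20 = 2*7 + 6
  7 = 1*6 + 1
  6 = 6*1
so gcd(87, 20) = 1.
1 divides 71, so solutions exist.
Back-substitute for Bézout coefficients:
  1 = 7 - 1*6
  ... = 20*(-13) + 87*(3)
Scale by 71/1 = 71: (u₀, v₀) = (-923, 213).
General solution: u = -923 + 87t, v = 213 - 20t for integer t.
u ≥ 0: smallest is -923 mod 87 = 34 (at t = 11), with v = -7.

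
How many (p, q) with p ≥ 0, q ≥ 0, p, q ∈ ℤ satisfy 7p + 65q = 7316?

gcd(65, 7) = 1  (65 = 9×7 + 2, 7 = 3×2 + 1, 2 = 2×1).
Back-substituting, 7×(28) + 65×(-3) = 1.
Scale by 7316: one solution is (204848, -21948). Reduce p mod 65: (33, 109).
General: p = 33 + 65t, q = 109 - 7t.
p ≥ 0 ⇒ t ≥ 0; q ≥ 0 ⇒ t ≤ 15. So t ∈ [0, 15]: 16 solutions.

16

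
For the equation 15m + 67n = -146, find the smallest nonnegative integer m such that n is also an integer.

26

gcd(67, 15) = 1.
1 divides -146, so solutions exist.
By Bézout, 15*(9) + 67*(-2) = 1.
Scale by -146/1 = -146: (m₀, n₀) = (-1314, 292).
General solution: m = -1314 + 67t, n = 292 - 15t for integer t.
m ≥ 0: smallest is -1314 mod 67 = 26 (at t = 20), with n = -8.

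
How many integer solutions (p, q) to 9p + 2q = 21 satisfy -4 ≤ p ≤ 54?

gcd(9, 2) = 1.
By Bézout, 9·(1) + 2·(-4) = 1.
Particular solution: (1, 6).
General solution: p = 1 + 2t, q = 6 - 9t for integer t.
-4 ≤ 1 + 2t ≤ 54 gives t ∈ [-2, 26], which is 29 values.

29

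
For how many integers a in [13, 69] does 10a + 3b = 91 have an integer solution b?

19

gcd(10, 3) = 1  (10 = 3×3 + 1, 3 = 3×1).
Back-substituting, 10×(1) + 3×(-3) = 1.
Scale by 91: particular solution (91, -273); reduce a mod 3: (1, 27).
General solution: a = 1 + 3t, b = 27 - 10t for integer t.
13 ≤ 1 + 3t ≤ 69 gives t ∈ [4, 22], which is 19 values.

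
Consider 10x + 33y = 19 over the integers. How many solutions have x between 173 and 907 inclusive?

22

gcd(33, 10) = 1.
By Bézout, 10*(10) + 33*(-3) = 1.
Particular solution: (25, -7).
General solution: x = 25 + 33t, y = -7 - 10t for integer t.
173 ≤ 25 + 33t ≤ 907 gives t ∈ [5, 26], which is 22 values.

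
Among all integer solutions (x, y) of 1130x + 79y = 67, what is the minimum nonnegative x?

39

gcd(1130, 79) = 1  (1130 = 14×79 + 24, 79 = 3×24 + 7, 24 = 3×7 + 3, 7 = 2×3 + 1, 3 = 3×1).
1 divides 67, so solutions exist.
Back-substituting, 1130×(-23) + 79×(329) = 1.
Scale by 67/1 = 67: (x₀, y₀) = (-1541, 22043).
General solution: x = -1541 + 79t, y = 22043 - 1130t for integer t.
x ≥ 0: smallest is -1541 mod 79 = 39 (at t = 20), with y = -557.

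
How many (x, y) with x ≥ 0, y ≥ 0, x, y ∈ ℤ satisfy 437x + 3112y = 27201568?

gcd(3112, 437):
  3112 = 7×437 + 53
  437 = 8×53 + 13
  53 = 4×13 + 1
  13 = 13×1
so gcd(3112, 437) = 1.
Back-substitute for Bézout coefficients:
  1 = 53 - 4×13
  ... = 437×(-235) + 3112×(33)
Scale by 27201568: one solution is (-6392368480, 897651744). Reduce x mod 3112: (56, 8733).
General: x = 56 + 3112t, y = 8733 - 437t.
x ≥ 0 ⇒ t ≥ 0; y ≥ 0 ⇒ t ≤ 19. So t ∈ [0, 19]: 20 solutions.

20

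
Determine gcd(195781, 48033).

gcd(195781, 48033) = 1  (195781 = 4·48033 + 3649, 48033 = 13·3649 + 596, 3649 = 6·596 + 73, 596 = 8·73 + 12, 73 = 6·12 + 1, 12 = 12·1).

1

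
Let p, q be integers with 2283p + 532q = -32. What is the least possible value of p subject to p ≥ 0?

gcd(2283, 532):
  2283 = 4*532 + 155
  532 = 3*155 + 67
  155 = 2*67 + 21
  67 = 3*21 + 4
  21 = 5*4 + 1
  4 = 4*1
so gcd(2283, 532) = 1.
1 divides -32, so solutions exist.
Back-substitute for Bézout coefficients:
  1 = 21 - 5*4
  ... = 2283*(127) + 532*(-545)
Scale by -32/1 = -32: (p₀, q₀) = (-4064, 17440).
General solution: p = -4064 + 532t, q = 17440 - 2283t for integer t.
p ≥ 0: smallest is -4064 mod 532 = 192 (at t = 8), with q = -824.

192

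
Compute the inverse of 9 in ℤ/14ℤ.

11

gcd(14, 9) = 1  (14 = 1×9 + 5, 9 = 1×5 + 4, 5 = 1×4 + 1, 4 = 4×1).
Back-substituting, 9×(-3) + 14×(2) = 1.
So 9×-3 ≡ 1 (mod 14), and -3 mod 14 = 11.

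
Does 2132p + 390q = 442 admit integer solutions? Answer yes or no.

yes

gcd(2132, 390) = 26.
26 divides 442, so integer solutions exist.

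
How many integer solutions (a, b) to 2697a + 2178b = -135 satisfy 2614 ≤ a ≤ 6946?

gcd(2697, 2178) = 3.
By Bézout, 2697×(-235) + 2178×(291) = 3.
Particular solution: (411, -509).
General solution: a = 411 + 726t, b = -509 - 899t for integer t.
2614 ≤ 411 + 726t ≤ 6946 gives t ∈ [4, 9], which is 6 values.

6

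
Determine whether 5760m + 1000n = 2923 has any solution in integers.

no

gcd(5760, 1000) = 40.
40 does not divide 2923 (remainder 3), so no integer solutions.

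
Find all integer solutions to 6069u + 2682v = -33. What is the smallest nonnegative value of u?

757

gcd(6069, 2682) = 3.
3 divides -33, so solutions exist.
By Bézout, 6069*(175) + 2682*(-396) = 3.
Scale by -33/3 = -11: (u₀, v₀) = (-1925, 4356).
General solution: u = -1925 + 894t, v = 4356 - 2023t for integer t.
u ≥ 0: smallest is -1925 mod 894 = 757 (at t = 3), with v = -1713.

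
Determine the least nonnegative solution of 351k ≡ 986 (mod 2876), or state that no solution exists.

1322

gcd(2876, 351) = 1.
1 divides 986, so solutions exist.
By Bézout, 351·(1311) + 2876·(-160) = 1.
So 351·(1311) ≡ 1 (mod 2876); multiply by 986: k ≡ 1292646 (mod 2876).
Smallest nonnegative: k = 1292646 mod 2876 = 1322.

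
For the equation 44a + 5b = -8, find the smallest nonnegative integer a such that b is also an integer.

3

gcd(44, 5):
  44 = 8*5 + 4
  5 = 1*4 + 1
  4 = 4*1
so gcd(44, 5) = 1.
1 divides -8, so solutions exist.
Back-substitute for Bézout coefficients:
  1 = 5 - 1*4
  ... = 44*(-1) + 5*(9)
Scale by -8/1 = -8: (a₀, b₀) = (8, -72).
General solution: a = 8 + 5t, b = -72 - 44t for integer t.
a ≥ 0: smallest is 8 mod 5 = 3 (at t = -1), with b = -28.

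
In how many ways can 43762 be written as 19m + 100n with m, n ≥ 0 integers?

gcd(100, 19):
  100 = 5×19 + 5
  19 = 3×5 + 4
  5 = 1×4 + 1
  4 = 4×1
so gcd(100, 19) = 1.
Back-substitute for Bézout coefficients:
  1 = 5 - 1×4
  ... = 19×(-21) + 100×(4)
Scale by 43762: one solution is (-919002, 175048). Reduce m mod 100: (98, 419).
General: m = 98 + 100t, n = 419 - 19t.
m ≥ 0 ⇒ t ≥ 0; n ≥ 0 ⇒ t ≤ 22. So t ∈ [0, 22]: 23 solutions.

23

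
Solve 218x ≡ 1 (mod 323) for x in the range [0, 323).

283

gcd(323, 218) = 1.
By Bézout, 218*(-40) + 323*(27) = 1.
So 218*-40 ≡ 1 (mod 323), and -40 mod 323 = 283.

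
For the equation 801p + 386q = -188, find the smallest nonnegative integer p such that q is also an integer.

100

gcd(801, 386) = 1  (801 = 2·386 + 29, 386 = 13·29 + 9, 29 = 3·9 + 2, 9 = 4·2 + 1, 2 = 2·1).
1 divides -188, so solutions exist.
Back-substituting, 801·(-173) + 386·(359) = 1.
Scale by -188/1 = -188: (p₀, q₀) = (32524, -67492).
General solution: p = 32524 + 386t, q = -67492 - 801t for integer t.
p ≥ 0: smallest is 32524 mod 386 = 100 (at t = -84), with q = -208.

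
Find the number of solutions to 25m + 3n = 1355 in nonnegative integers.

gcd(25, 3) = 1.
By Bézout, 25·(1) + 3·(-8) = 1.
One solution: (2, 435).
General: m = 2 + 3t, n = 435 - 25t.
m ≥ 0 ⇒ t ≥ 0; n ≥ 0 ⇒ t ≤ 17. So t ∈ [0, 17]: 18 solutions.

18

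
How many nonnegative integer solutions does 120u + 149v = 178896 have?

10

gcd(149, 120):
  149 = 1*120 + 29
  120 = 4*29 + 4
  29 = 7*4 + 1
  4 = 4*1
so gcd(149, 120) = 1.
Back-substitute for Bézout coefficients:
  1 = 29 - 7*4
  ... = 120*(-36) + 149*(29)
Scale by 178896: one solution is (-6440256, 5187984). Reduce u mod 149: (120, 1104).
General: u = 120 + 149t, v = 1104 - 120t.
u ≥ 0 ⇒ t ≥ 0; v ≥ 0 ⇒ t ≤ 9. So t ∈ [0, 9]: 10 solutions.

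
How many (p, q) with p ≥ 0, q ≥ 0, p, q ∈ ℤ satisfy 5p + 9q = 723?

16

gcd(9, 5):
  9 = 1·5 + 4
  5 = 1·4 + 1
  4 = 4·1
so gcd(9, 5) = 1.
Back-substitute for Bézout coefficients:
  1 = 5 - 1·4
  ... = 5·(2) + 9·(-1)
Scale by 723: one solution is (1446, -723). Reduce p mod 9: (6, 77).
General: p = 6 + 9t, q = 77 - 5t.
p ≥ 0 ⇒ t ≥ 0; q ≥ 0 ⇒ t ≤ 15. So t ∈ [0, 15]: 16 solutions.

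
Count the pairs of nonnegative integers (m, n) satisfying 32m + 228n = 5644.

3

gcd(228, 32) = 4  (228 = 7·32 + 4, 32 = 8·4).
Back-substituting, 32·(-7) + 228·(1) = 4.
Scale by 1411: one solution is (-9877, 1411). Reduce m mod 57: (41, 19).
General: m = 41 + 57t, n = 19 - 8t.
m ≥ 0 ⇒ t ≥ 0; n ≥ 0 ⇒ t ≤ 2. So t ∈ [0, 2]: 3 solutions.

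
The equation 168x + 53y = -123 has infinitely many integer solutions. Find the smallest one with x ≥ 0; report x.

gcd(168, 53):
  168 = 3·53 + 9
  53 = 5·9 + 8
  9 = 1·8 + 1
  8 = 8·1
so gcd(168, 53) = 1.
1 divides -123, so solutions exist.
Back-substitute for Bézout coefficients:
  1 = 9 - 1·8
  ... = 168·(6) + 53·(-19)
Scale by -123/1 = -123: (x₀, y₀) = (-738, 2337).
General solution: x = -738 + 53t, y = 2337 - 168t for integer t.
x ≥ 0: smallest is -738 mod 53 = 4 (at t = 14), with y = -15.

4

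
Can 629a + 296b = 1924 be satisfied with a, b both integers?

yes

gcd(629, 296):
  629 = 2*296 + 37
  296 = 8*37
so gcd(629, 296) = 37.
37 divides 1924, so integer solutions exist.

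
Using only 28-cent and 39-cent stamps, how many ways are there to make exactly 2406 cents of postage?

2

Need nonnegative integers with 28j + 39k = 2406.
gcd(28, 39) = 1, and 28·(7) + 39·(-5) = 1.
So (j₀, k₀) = (16842, -12030); general j = 16842 + 39t, k = -12030 - 28t.
j ≥ 0 ⇒ t ≥ -431; k ≥ 0 ⇒ t ≤ -430. That's 2 values of t.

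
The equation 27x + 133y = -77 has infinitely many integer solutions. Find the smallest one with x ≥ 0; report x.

7

gcd(133, 27):
  133 = 4*27 + 25
  27 = 1*25 + 2
  25 = 12*2 + 1
  2 = 2*1
so gcd(133, 27) = 1.
1 divides -77, so solutions exist.
Back-substitute for Bézout coefficients:
  1 = 25 - 12*2
  ... = 27*(-64) + 133*(13)
Scale by -77/1 = -77: (x₀, y₀) = (4928, -1001).
General solution: x = 4928 + 133t, y = -1001 - 27t for integer t.
x ≥ 0: smallest is 4928 mod 133 = 7 (at t = -37), with y = -2.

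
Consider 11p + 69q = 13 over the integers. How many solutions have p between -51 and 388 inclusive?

gcd(69, 11) = 1.
By Bézout, 11×(-25) + 69×(4) = 1.
Particular solution: (20, -3).
General solution: p = 20 + 69t, q = -3 - 11t for integer t.
-51 ≤ 20 + 69t ≤ 388 gives t ∈ [-1, 5], which is 7 values.

7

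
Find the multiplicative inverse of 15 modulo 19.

14

gcd(19, 15):
  19 = 1·15 + 4
  15 = 3·4 + 3
  4 = 1·3 + 1
  3 = 3·1
so gcd(19, 15) = 1.
Back-substitute for Bézout coefficients:
  1 = 4 - 1·3
  ... = 15·(-5) + 19·(4)
So 15·-5 ≡ 1 (mod 19), and -5 mod 19 = 14.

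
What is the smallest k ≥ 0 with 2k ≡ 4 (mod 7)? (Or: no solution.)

gcd(7, 2) = 1  (7 = 3*2 + 1, 2 = 2*1).
1 divides 4, so solutions exist.
Back-substituting, 2*(-3) + 7*(1) = 1.
So 2*(-3) ≡ 1 (mod 7); multiply by 4: k ≡ -12 (mod 7).
Smallest nonnegative: k = -12 mod 7 = 2.

2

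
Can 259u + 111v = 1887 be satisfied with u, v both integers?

yes

gcd(259, 111) = 37  (259 = 2×111 + 37, 111 = 3×37).
37 divides 1887, so integer solutions exist.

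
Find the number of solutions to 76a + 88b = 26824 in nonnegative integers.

16

gcd(88, 76):
  88 = 1*76 + 12
  76 = 6*12 + 4
  12 = 3*4
so gcd(88, 76) = 4.
Back-substitute for Bézout coefficients:
  4 = 76 - 6*12
  ... = 76*(7) + 88*(-6)
Scale by 6706: one solution is (46942, -40236). Reduce a mod 22: (16, 291).
General: a = 16 + 22t, b = 291 - 19t.
a ≥ 0 ⇒ t ≥ 0; b ≥ 0 ⇒ t ≤ 15. So t ∈ [0, 15]: 16 solutions.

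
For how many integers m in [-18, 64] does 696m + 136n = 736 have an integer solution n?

5

gcd(696, 136) = 8  (696 = 5*136 + 16, 136 = 8*16 + 8, 16 = 2*8).
Back-substituting, 696*(-8) + 136*(41) = 8.
Scale by 92: particular solution (-736, 3772); reduce m mod 17: (12, -56).
General solution: m = 12 + 17t, n = -56 - 87t for integer t.
-18 ≤ 12 + 17t ≤ 64 gives t ∈ [-1, 3], which is 5 values.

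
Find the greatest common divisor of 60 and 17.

1

gcd(60, 17) = 1  (60 = 3·17 + 9, 17 = 1·9 + 8, 9 = 1·8 + 1, 8 = 8·1).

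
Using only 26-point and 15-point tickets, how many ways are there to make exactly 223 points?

Need nonnegative integers with 26j + 15k = 223.
gcd(26, 15) = 1, and 26·(-4) + 15·(7) = 1.
So (j₀, k₀) = (-892, 1561); general j = -892 + 15t, k = 1561 - 26t.
j ≥ 0 ⇒ t ≥ 60; k ≥ 0 ⇒ t ≤ 60. That's 1 value of t.

1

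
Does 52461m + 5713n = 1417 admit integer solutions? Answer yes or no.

no

gcd(52461, 5713) = 29  (52461 = 9×5713 + 1044, 5713 = 5×1044 + 493, 1044 = 2×493 + 58, 493 = 8×58 + 29, 58 = 2×29).
29 does not divide 1417 (remainder 25), so no integer solutions.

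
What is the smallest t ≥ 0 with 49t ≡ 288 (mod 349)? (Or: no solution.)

13

gcd(349, 49):
  349 = 7·49 + 6
  49 = 8·6 + 1
  6 = 6·1
so gcd(349, 49) = 1.
1 divides 288, so solutions exist.
Back-substitute for Bézout coefficients:
  1 = 49 - 8·6
  ... = 49·(57) + 349·(-8)
So 49·(57) ≡ 1 (mod 349); multiply by 288: t ≡ 16416 (mod 349).
Smallest nonnegative: t = 16416 mod 349 = 13.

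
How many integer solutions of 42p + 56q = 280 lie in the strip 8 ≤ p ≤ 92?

gcd(56, 42) = 14  (56 = 1·42 + 14, 42 = 3·14).
Back-substituting, 42·(-1) + 56·(1) = 14.
Scale by 20: particular solution (-20, 20); reduce p mod 4: (0, 5).
General solution: p = 0 + 4t, q = 5 - 3t for integer t.
8 ≤ 0 + 4t ≤ 92 gives t ∈ [2, 23], which is 22 values.

22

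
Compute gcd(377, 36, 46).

gcd(377, 36) = 1  (377 = 10·36 + 17, 36 = 2·17 + 2, 17 = 8·2 + 1, 2 = 2·1).
gcd(1, 46) = 1.

1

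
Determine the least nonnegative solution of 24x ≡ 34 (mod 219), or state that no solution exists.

gcd(219, 24) = 3  (219 = 9*24 + 3, 24 = 8*3).
3 does not divide 34, so the congruence has no solution.

no solution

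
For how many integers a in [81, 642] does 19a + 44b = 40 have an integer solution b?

13

gcd(44, 19) = 1  (44 = 2·19 + 6, 19 = 3·6 + 1, 6 = 6·1).
Back-substituting, 19·(7) + 44·(-3) = 1.
Scale by 40: particular solution (280, -120); reduce a mod 44: (16, -6).
General solution: a = 16 + 44t, b = -6 - 19t for integer t.
81 ≤ 16 + 44t ≤ 642 gives t ∈ [2, 14], which is 13 values.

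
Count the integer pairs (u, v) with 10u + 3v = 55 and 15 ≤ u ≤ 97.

28

gcd(10, 3) = 1  (10 = 3·3 + 1, 3 = 3·1).
Back-substituting, 10·(1) + 3·(-3) = 1.
Scale by 55: particular solution (55, -165); reduce u mod 3: (1, 15).
General solution: u = 1 + 3t, v = 15 - 10t for integer t.
15 ≤ 1 + 3t ≤ 97 gives t ∈ [5, 32], which is 28 values.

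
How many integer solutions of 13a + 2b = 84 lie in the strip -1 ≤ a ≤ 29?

15

gcd(13, 2) = 1  (13 = 6*2 + 1, 2 = 2*1).
Back-substituting, 13*(1) + 2*(-6) = 1.
Scale by 84: particular solution (84, -504); reduce a mod 2: (0, 42).
General solution: a = 0 + 2t, b = 42 - 13t for integer t.
-1 ≤ 0 + 2t ≤ 29 gives t ∈ [0, 14], which is 15 values.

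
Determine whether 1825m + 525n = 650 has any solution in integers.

yes

gcd(1825, 525):
  1825 = 3·525 + 250
  525 = 2·250 + 25
  250 = 10·25
so gcd(1825, 525) = 25.
25 divides 650, so integer solutions exist.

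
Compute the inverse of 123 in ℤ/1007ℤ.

131

gcd(1007, 123) = 1  (1007 = 8*123 + 23, 123 = 5*23 + 8, 23 = 2*8 + 7, 8 = 1*7 + 1, 7 = 7*1).
Back-substituting, 123*(131) + 1007*(-16) = 1.
So 123*131 ≡ 1 (mod 1007), and 131 mod 1007 = 131.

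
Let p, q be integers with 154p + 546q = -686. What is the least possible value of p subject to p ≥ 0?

gcd(546, 154) = 14.
14 divides -686, so solutions exist.
By Bézout, 154×(-7) + 546×(2) = 14.
Scale by -686/14 = -49: (p₀, q₀) = (343, -98).
General solution: p = 343 + 39t, q = -98 - 11t for integer t.
p ≥ 0: smallest is 343 mod 39 = 31 (at t = -8), with q = -10.

31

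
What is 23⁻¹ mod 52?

43

gcd(52, 23):
  52 = 2·23 + 6
  23 = 3·6 + 5
  6 = 1·5 + 1
  5 = 5·1
so gcd(52, 23) = 1.
Back-substitute for Bézout coefficients:
  1 = 6 - 1·5
  ... = 23·(-9) + 52·(4)
So 23·-9 ≡ 1 (mod 52), and -9 mod 52 = 43.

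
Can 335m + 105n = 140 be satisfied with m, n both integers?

gcd(335, 105) = 5.
5 divides 140, so integer solutions exist.

yes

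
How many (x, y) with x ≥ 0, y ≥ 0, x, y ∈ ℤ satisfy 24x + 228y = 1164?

3

gcd(228, 24):
  228 = 9*24 + 12
  24 = 2*12
so gcd(228, 24) = 12.
Back-substitute for Bézout coefficients:
  12 = 228 - 9*24
  ... = 24*(-9) + 228*(1)
Scale by 97: one solution is (-873, 97). Reduce x mod 19: (1, 5).
General: x = 1 + 19t, y = 5 - 2t.
x ≥ 0 ⇒ t ≥ 0; y ≥ 0 ⇒ t ≤ 2. So t ∈ [0, 2]: 3 solutions.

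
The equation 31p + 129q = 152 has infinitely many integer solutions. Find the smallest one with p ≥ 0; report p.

59

gcd(129, 31) = 1.
1 divides 152, so solutions exist.
By Bézout, 31·(25) + 129·(-6) = 1.
Scale by 152/1 = 152: (p₀, q₀) = (3800, -912).
General solution: p = 3800 + 129t, q = -912 - 31t for integer t.
p ≥ 0: smallest is 3800 mod 129 = 59 (at t = -29), with q = -13.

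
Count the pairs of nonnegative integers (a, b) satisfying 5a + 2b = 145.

15

gcd(5, 2) = 1  (5 = 2·2 + 1, 2 = 2·1).
Back-substituting, 5·(1) + 2·(-2) = 1.
Scale by 145: one solution is (145, -290). Reduce a mod 2: (1, 70).
General: a = 1 + 2t, b = 70 - 5t.
a ≥ 0 ⇒ t ≥ 0; b ≥ 0 ⇒ t ≤ 14. So t ∈ [0, 14]: 15 solutions.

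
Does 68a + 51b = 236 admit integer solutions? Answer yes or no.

gcd(68, 51) = 17  (68 = 1×51 + 17, 51 = 3×17).
17 does not divide 236 (remainder 15), so no integer solutions.

no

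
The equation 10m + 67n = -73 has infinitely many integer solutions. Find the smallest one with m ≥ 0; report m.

gcd(67, 10):
  67 = 6·10 + 7
  10 = 1·7 + 3
  7 = 2·3 + 1
  3 = 3·1
so gcd(67, 10) = 1.
1 divides -73, so solutions exist.
Back-substitute for Bézout coefficients:
  1 = 7 - 2·3
  ... = 10·(-20) + 67·(3)
Scale by -73/1 = -73: (m₀, n₀) = (1460, -219).
General solution: m = 1460 + 67t, n = -219 - 10t for integer t.
m ≥ 0: smallest is 1460 mod 67 = 53 (at t = -21), with n = -9.

53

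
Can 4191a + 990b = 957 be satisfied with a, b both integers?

gcd(4191, 990) = 33.
33 divides 957, so integer solutions exist.

yes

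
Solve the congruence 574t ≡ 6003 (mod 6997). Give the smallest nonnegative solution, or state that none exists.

5630

gcd(6997, 574):
  6997 = 12×574 + 109
  574 = 5×109 + 29
  109 = 3×29 + 22
  29 = 1×22 + 7
  22 = 3×7 + 1
  7 = 7×1
so gcd(6997, 574) = 1.
1 divides 6003, so solutions exist.
Back-substitute for Bézout coefficients:
  1 = 22 - 3×7
  ... = 574×(-963) + 6997×(79)
So 574×(-963) ≡ 1 (mod 6997); multiply by 6003: t ≡ -5780889 (mod 6997).
Smallest nonnegative: t = -5780889 mod 6997 = 5630.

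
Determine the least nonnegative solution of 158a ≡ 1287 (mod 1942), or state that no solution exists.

gcd(1942, 158) = 2  (1942 = 12×158 + 46, 158 = 3×46 + 20, 46 = 2×20 + 6, 20 = 3×6 + 2, 6 = 3×2).
2 does not divide 1287, so the congruence has no solution.

no solution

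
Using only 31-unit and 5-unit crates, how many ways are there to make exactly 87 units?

1

Need nonnegative integers with 31j + 5k = 87.
gcd(31, 5) = 1, and 31·(1) + 5·(-6) = 1.
So (j₀, k₀) = (87, -522); general j = 87 + 5t, k = -522 - 31t.
j ≥ 0 ⇒ t ≥ -17; k ≥ 0 ⇒ t ≤ -17. That's 1 value of t.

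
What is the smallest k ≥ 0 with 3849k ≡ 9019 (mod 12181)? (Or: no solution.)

gcd(12181, 3849) = 1  (12181 = 3*3849 + 634, 3849 = 6*634 + 45, 634 = 14*45 + 4, 45 = 11*4 + 1, 4 = 4*1).
1 divides 9019, so solutions exist.
Back-substituting, 3849*(2978) + 12181*(-941) = 1.
So 3849*(2978) ≡ 1 (mod 12181); multiply by 9019: k ≡ 26858582 (mod 12181).
Smallest nonnegative: k = 26858582 mod 12181 = 11658.

11658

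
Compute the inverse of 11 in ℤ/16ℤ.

3

gcd(16, 11) = 1  (16 = 1·11 + 5, 11 = 2·5 + 1, 5 = 5·1).
Back-substituting, 11·(3) + 16·(-2) = 1.
So 11·3 ≡ 1 (mod 16), and 3 mod 16 = 3.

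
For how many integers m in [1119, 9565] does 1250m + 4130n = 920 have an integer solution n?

gcd(4130, 1250) = 10  (4130 = 3×1250 + 380, 1250 = 3×380 + 110, 380 = 3×110 + 50, 110 = 2×50 + 10, 50 = 5×10).
Back-substituting, 1250×(76) + 4130×(-23) = 10.
Scale by 92: particular solution (6992, -2116); reduce m mod 413: (384, -116).
General solution: m = 384 + 413t, n = -116 - 125t for integer t.
1119 ≤ 384 + 413t ≤ 9565 gives t ∈ [2, 22], which is 21 values.

21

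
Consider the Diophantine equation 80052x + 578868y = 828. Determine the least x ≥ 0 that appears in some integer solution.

30501

gcd(578868, 80052):
  578868 = 7×80052 + 18504
  80052 = 4×18504 + 6036
  18504 = 3×6036 + 396
  6036 = 15×396 + 96
  396 = 4×96 + 12
  96 = 8×12
so gcd(578868, 80052) = 12.
12 divides 828, so solutions exist.
Back-substitute for Bézout coefficients:
  12 = 396 - 4×96
  ... = 80052×(-5850) + 578868×(809)
Scale by 828/12 = 69: (x₀, y₀) = (-403650, 55821).
General solution: x = -403650 + 48239t, y = 55821 - 6671t for integer t.
x ≥ 0: smallest is -403650 mod 48239 = 30501 (at t = 9), with y = -4218.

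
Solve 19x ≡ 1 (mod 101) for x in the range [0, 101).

16

gcd(101, 19):
  101 = 5*19 + 6
  19 = 3*6 + 1
  6 = 6*1
so gcd(101, 19) = 1.
Back-substitute for Bézout coefficients:
  1 = 19 - 3*6
  ... = 19*(16) + 101*(-3)
So 19*16 ≡ 1 (mod 101), and 16 mod 101 = 16.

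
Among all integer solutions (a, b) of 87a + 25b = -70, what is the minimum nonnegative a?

gcd(87, 25):
  87 = 3×25 + 12
  25 = 2×12 + 1
  12 = 12×1
so gcd(87, 25) = 1.
1 divides -70, so solutions exist.
Back-substitute for Bézout coefficients:
  1 = 25 - 2×12
  ... = 87×(-2) + 25×(7)
Scale by -70/1 = -70: (a₀, b₀) = (140, -490).
General solution: a = 140 + 25t, b = -490 - 87t for integer t.
a ≥ 0: smallest is 140 mod 25 = 15 (at t = -5), with b = -55.

15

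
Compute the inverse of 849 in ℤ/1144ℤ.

gcd(1144, 849):
  1144 = 1*849 + 295
  849 = 2*295 + 259
  295 = 1*259 + 36
  259 = 7*36 + 7
  36 = 5*7 + 1
  7 = 7*1
so gcd(1144, 849) = 1.
Back-substitute for Bézout coefficients:
  1 = 36 - 5*7
  ... = 849*(-159) + 1144*(118)
So 849*-159 ≡ 1 (mod 1144), and -159 mod 1144 = 985.

985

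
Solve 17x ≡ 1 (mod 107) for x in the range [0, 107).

gcd(107, 17):
  107 = 6·17 + 5
  17 = 3·5 + 2
  5 = 2·2 + 1
  2 = 2·1
so gcd(107, 17) = 1.
Back-substitute for Bézout coefficients:
  1 = 5 - 2·2
  ... = 17·(-44) + 107·(7)
So 17·-44 ≡ 1 (mod 107), and -44 mod 107 = 63.

63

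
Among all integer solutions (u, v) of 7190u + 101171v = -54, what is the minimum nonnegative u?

gcd(101171, 7190) = 1  (101171 = 14×7190 + 511, 7190 = 14×511 + 36, 511 = 14×36 + 7, 36 = 5×7 + 1, 7 = 7×1).
1 divides -54, so solutions exist.
Back-substituting, 7190×(14057) + 101171×(-999) = 1.
Scale by -54/1 = -54: (u₀, v₀) = (-759078, 53946).
General solution: u = -759078 + 101171t, v = 53946 - 7190t for integer t.
u ≥ 0: smallest is -759078 mod 101171 = 50290 (at t = 8), with v = -3574.

50290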